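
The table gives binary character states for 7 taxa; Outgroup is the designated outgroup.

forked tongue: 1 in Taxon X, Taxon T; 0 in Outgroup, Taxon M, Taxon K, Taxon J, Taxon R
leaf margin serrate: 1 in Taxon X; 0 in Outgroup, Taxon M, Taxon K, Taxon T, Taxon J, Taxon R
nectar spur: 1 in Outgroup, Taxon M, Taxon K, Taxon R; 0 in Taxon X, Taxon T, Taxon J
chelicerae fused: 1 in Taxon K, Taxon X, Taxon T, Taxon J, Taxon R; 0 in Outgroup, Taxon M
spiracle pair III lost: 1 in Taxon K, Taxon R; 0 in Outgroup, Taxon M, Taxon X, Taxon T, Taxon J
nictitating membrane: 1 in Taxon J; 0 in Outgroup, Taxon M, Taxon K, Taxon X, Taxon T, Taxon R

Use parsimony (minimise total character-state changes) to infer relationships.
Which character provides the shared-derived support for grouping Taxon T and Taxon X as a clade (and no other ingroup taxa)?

Character polarity is set by the outgroup: the derived state is whichever differs from the outgroup's state, so for nectar spur the derived state is '0', and for the remaining characters it is '1'.
forked tongue (derived state '1') is shared by Taxon T and Taxon X — a synapomorphy uniting that clade.
leaf margin serrate (derived state '1') is unique to Taxon X (autapomorphy; uninformative for grouping).
Only Taxon J, Taxon T, and Taxon X show the derived state '0' for nectar spur, supporting them as a clade.
chelicerae fused: derived state '1' in Taxon J, Taxon K, Taxon R, Taxon T, and Taxon X only — synapomorphy for {Taxon J, Taxon K, Taxon R, Taxon T, Taxon X}.
Only Taxon K and Taxon R show the derived state '1' for spiracle pair III lost, supporting them as a clade.
nictitating membrane (derived state '1') is unique to Taxon J (autapomorphy; uninformative for grouping).
Most parsimonious ingroup topology: (Taxon M,((Taxon K,Taxon R),((Taxon X,Taxon T),Taxon J))).
The clade {Taxon T, Taxon X} is supported by forked tongue: its derived state '1' occurs in exactly those taxa and in no other taxon (including the outgroup).

forked tongue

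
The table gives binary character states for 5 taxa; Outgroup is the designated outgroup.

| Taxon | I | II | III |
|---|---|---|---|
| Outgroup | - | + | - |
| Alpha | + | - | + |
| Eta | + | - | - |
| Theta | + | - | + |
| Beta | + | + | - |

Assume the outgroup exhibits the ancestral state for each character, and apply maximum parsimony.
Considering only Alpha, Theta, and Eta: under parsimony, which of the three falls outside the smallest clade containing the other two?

Character polarity is set by the outgroup: the derived state is whichever differs from the outgroup's state, so for II the derived state is '-', and for the remaining characters it is '+'.
I (derived state '+') is shared by all ingroup taxa — unites the whole ingroup.
II (derived state '-') is shared by Alpha, Eta, and Theta — a synapomorphy uniting that clade.
III: derived state '+' in Alpha and Theta only — synapomorphy for {Alpha, Theta}.
Most parsimonious ingroup topology: (((Alpha,Theta),Eta),Beta).
Alpha and Theta share a more recent common ancestor with each other than either does with Eta, so Eta is the least closely related of the three.

Eta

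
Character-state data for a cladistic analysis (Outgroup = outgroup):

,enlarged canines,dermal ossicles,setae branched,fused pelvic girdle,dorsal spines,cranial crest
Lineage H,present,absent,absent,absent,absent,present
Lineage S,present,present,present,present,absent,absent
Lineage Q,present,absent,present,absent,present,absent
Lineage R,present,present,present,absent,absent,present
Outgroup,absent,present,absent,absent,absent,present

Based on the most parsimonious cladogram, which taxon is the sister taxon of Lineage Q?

Lineage S

Character polarity is set by the outgroup: the derived state is whichever differs from the outgroup's state, so for dermal ossicles, cranial crest the derived state is 'absent', and for the remaining characters it is 'present'.
All ingroup taxa share the derived state 'present' for enlarged canines; it defines the ingroup but does not resolve relationships within it.
dermal ossicles (state 'absent') occurs in Lineage H and Lineage Q but conflicts with the nesting implied by the other characters — most parsimoniously interpreted as homoplasy.
Only Lineage Q, Lineage R, and Lineage S show the derived state 'present' for setae branched, supporting them as a clade.
fused pelvic girdle (derived state 'present') is unique to Lineage S (autapomorphy; uninformative for grouping).
dorsal spines (derived state 'present') is unique to Lineage Q (autapomorphy; uninformative for grouping).
cranial crest (derived state 'absent') is shared by Lineage Q and Lineage S — a synapomorphy uniting that clade.
Most parsimonious ingroup topology: ((Lineage R,(Lineage Q,Lineage S)),Lineage H).
Lineage Q and Lineage S form a cherry on this tree, so they are sister taxa.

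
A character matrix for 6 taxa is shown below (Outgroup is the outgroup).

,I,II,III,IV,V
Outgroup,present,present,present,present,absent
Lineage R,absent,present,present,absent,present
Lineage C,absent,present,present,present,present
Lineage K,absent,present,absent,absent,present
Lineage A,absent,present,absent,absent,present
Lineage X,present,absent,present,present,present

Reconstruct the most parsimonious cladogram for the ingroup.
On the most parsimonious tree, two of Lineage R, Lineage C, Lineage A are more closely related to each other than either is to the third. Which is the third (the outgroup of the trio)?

Character polarity is set by the outgroup: the derived state is whichever differs from the outgroup's state, so for I, II, III, IV the derived state is 'absent', and for the remaining characters it is 'present'.
Only Lineage A, Lineage C, Lineage K, and Lineage R show the derived state 'absent' for I, supporting them as a clade.
II: derived state 'absent' in Lineage X only — an autapomorphy, so it tells us nothing about relationships among taxa.
III (derived state 'absent') is shared by Lineage A and Lineage K — a synapomorphy uniting that clade.
IV: derived state 'absent' in Lineage A, Lineage K, and Lineage R only — synapomorphy for {Lineage A, Lineage K, Lineage R}.
V (derived state 'present') is shared by all ingroup taxa — unites the whole ingroup.
Most parsimonious ingroup topology: ((((Lineage A,Lineage K),Lineage R),Lineage C),Lineage X).
Lineage R and Lineage A share a more recent common ancestor with each other than either does with Lineage C, so Lineage C is the least closely related of the three.

Lineage C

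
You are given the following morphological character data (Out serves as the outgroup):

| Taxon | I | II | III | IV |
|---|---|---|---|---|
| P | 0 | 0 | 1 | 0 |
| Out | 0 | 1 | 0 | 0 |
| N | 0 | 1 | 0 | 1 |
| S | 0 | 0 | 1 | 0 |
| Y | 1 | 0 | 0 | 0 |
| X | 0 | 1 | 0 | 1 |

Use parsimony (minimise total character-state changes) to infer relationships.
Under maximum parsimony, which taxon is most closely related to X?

N

Character polarity is set by the outgroup: the derived state is whichever differs from the outgroup's state, so for II the derived state is '0', and for the remaining characters it is '1'.
I: derived state '1' in Y only — an autapomorphy, so it tells us nothing about relationships among taxa.
II (derived state '0') is shared by P, S, and Y — a synapomorphy uniting that clade.
III: derived state '1' in P and S only — synapomorphy for {P, S}.
IV: derived state '1' in N and X only — synapomorphy for {N, X}.
Most parsimonious ingroup topology: (((P,S),Y),(X,N)).
X and N form a cherry on this tree, so they are sister taxa.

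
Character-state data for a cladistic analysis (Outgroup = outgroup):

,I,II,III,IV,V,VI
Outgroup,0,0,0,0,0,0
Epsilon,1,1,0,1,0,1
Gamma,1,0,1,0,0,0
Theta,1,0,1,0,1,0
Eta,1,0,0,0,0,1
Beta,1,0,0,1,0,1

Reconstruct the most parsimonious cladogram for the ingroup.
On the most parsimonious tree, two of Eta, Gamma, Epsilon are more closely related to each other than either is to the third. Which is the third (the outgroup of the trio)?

Gamma

The outgroup has state '0' for every character, so '1' is the derived state throughout.
All ingroup taxa share the derived state '1' for I; it defines the ingroup but does not resolve relationships within it.
II: derived state '1' in Epsilon only — an autapomorphy, so it tells us nothing about relationships among taxa.
III (derived state '1') is shared by Gamma and Theta — a synapomorphy uniting that clade.
Only Beta and Epsilon show the derived state '1' for IV, supporting them as a clade.
V: derived state '1' in Theta only — an autapomorphy, so it tells us nothing about relationships among taxa.
VI: derived state '1' in Beta, Epsilon, and Eta only — synapomorphy for {Beta, Epsilon, Eta}.
Most parsimonious ingroup topology: (((Epsilon,Beta),Eta),(Gamma,Theta)).
Epsilon and Eta share a more recent common ancestor with each other than either does with Gamma, so Gamma is the least closely related of the three.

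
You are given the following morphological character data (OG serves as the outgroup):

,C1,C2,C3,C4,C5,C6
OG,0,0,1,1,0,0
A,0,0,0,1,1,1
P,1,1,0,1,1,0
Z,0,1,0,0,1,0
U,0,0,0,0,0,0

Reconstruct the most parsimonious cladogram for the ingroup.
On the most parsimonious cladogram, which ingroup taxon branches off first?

Character polarity is set by the outgroup: the derived state is whichever differs from the outgroup's state, so for C3, C4 the derived state is '0', and for the remaining characters it is '1'.
C1: derived state '1' in P only — an autapomorphy, so it tells us nothing about relationships among taxa.
C2 (derived state '1') is shared by P and Z — a synapomorphy uniting that clade.
All ingroup taxa share the derived state '0' for C3; it defines the ingroup but does not resolve relationships within it.
C4 (state '0') occurs in U and Z but conflicts with the nesting implied by the other characters — most parsimoniously interpreted as homoplasy.
Only A, P, and Z show the derived state '1' for C5, supporting them as a clade.
C6: derived state '1' in A only — an autapomorphy, so it tells us nothing about relationships among taxa.
Most parsimonious ingroup topology: ((A,(P,Z)),U).
U is sister to the clade containing all other ingroup taxa, so it is the earliest-diverging (most basal) ingroup lineage.

U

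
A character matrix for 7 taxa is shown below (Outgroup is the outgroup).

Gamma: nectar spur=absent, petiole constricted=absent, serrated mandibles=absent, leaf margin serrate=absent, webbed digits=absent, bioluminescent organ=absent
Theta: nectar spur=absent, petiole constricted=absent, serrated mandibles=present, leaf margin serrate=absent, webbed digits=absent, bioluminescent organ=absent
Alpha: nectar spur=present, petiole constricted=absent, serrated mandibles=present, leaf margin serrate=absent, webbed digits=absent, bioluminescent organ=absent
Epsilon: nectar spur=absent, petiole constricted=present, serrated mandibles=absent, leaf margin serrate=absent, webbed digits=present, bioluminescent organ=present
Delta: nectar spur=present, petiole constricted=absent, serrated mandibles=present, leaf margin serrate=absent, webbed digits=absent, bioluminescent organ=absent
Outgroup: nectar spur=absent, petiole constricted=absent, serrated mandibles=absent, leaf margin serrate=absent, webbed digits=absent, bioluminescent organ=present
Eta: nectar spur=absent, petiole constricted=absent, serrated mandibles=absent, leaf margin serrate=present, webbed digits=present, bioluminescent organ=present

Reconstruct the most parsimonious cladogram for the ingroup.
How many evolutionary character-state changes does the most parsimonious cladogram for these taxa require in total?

Character polarity is set by the outgroup: the derived state is whichever differs from the outgroup's state, so for bioluminescent organ the derived state is 'absent', and for the remaining characters it is 'present'.
Only Alpha and Delta show the derived state 'present' for nectar spur, supporting them as a clade.
petiole constricted (derived state 'present') is unique to Epsilon (autapomorphy; uninformative for grouping).
Only Alpha, Delta, and Theta show the derived state 'present' for serrated mandibles, supporting them as a clade.
leaf margin serrate (derived state 'present') is unique to Eta (autapomorphy; uninformative for grouping).
webbed digits: derived state 'present' in Epsilon and Eta only — synapomorphy for {Epsilon, Eta}.
Only Alpha, Delta, Gamma, and Theta show the derived state 'absent' for bioluminescent organ, supporting them as a clade.
Most parsimonious ingroup topology: ((((Delta,Alpha),Theta),Gamma),(Eta,Epsilon)).
Changes per character on this tree: nectar spur: 1; petiole constricted: 1; serrated mandibles: 1; leaf margin serrate: 1; webbed digits: 1; bioluminescent organ: 1.
Total = 6.

6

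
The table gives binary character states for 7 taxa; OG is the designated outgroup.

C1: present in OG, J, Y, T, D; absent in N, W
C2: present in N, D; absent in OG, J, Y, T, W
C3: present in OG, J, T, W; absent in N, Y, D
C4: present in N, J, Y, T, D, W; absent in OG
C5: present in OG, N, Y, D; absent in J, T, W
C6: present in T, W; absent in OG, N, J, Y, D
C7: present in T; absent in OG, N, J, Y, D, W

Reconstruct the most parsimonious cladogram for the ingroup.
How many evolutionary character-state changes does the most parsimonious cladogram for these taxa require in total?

8

Character polarity is set by the outgroup: the derived state is whichever differs from the outgroup's state, so for C1, C3, C5 the derived state is 'absent', and for the remaining characters it is 'present'.
C1 (state 'absent') occurs in N and W but conflicts with the nesting implied by the other characters — most parsimoniously interpreted as homoplasy.
C2: derived state 'present' in D and N only — synapomorphy for {D, N}.
C3: derived state 'absent' in D, N, and Y only — synapomorphy for {D, N, Y}.
C4 (derived state 'present') is shared by all ingroup taxa — unites the whole ingroup.
C5: derived state 'absent' in J, T, and W only — synapomorphy for {J, T, W}.
C6: derived state 'present' in T and W only — synapomorphy for {T, W}.
C7 (derived state 'present') is unique to T (autapomorphy; uninformative for grouping).
Most parsimonious ingroup topology: (((N,D),Y),(J,(T,W))).
Changes per character on this tree: C1: 2; C2: 1; C3: 1; C4: 1; C5: 1; C6: 1; C7: 1.
Total = 8.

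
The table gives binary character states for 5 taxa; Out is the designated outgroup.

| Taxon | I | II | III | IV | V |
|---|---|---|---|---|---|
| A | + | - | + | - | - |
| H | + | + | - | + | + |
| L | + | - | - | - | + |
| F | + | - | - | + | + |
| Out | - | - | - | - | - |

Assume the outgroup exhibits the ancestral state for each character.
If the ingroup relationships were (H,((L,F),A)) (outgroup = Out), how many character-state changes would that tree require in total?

Map each character onto (H,((L,F),A)) (rooted by Out) and count the minimum state changes it requires (Fitch parsimony):
I: 1; II: 1; III: 1; IV: 2; V: 2.
Total tree length = 7.

7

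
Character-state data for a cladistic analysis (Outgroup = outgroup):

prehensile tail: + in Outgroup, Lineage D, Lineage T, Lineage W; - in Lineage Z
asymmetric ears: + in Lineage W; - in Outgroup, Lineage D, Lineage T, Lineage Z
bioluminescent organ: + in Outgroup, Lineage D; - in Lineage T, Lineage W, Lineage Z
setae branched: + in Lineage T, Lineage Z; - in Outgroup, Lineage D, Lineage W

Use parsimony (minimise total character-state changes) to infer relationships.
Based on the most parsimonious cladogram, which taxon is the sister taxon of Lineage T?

Lineage Z

Character polarity is set by the outgroup: the derived state is whichever differs from the outgroup's state, so for prehensile tail, bioluminescent organ the derived state is '-', and for the remaining characters it is '+'.
prehensile tail (derived state '-') is unique to Lineage Z (autapomorphy; uninformative for grouping).
asymmetric ears (derived state '+') is unique to Lineage W (autapomorphy; uninformative for grouping).
Only Lineage T, Lineage W, and Lineage Z show the derived state '-' for bioluminescent organ, supporting them as a clade.
setae branched: derived state '+' in Lineage T and Lineage Z only — synapomorphy for {Lineage T, Lineage Z}.
Most parsimonious ingroup topology: (Lineage D,((Lineage T,Lineage Z),Lineage W)).
Lineage T and Lineage Z form a cherry on this tree, so they are sister taxa.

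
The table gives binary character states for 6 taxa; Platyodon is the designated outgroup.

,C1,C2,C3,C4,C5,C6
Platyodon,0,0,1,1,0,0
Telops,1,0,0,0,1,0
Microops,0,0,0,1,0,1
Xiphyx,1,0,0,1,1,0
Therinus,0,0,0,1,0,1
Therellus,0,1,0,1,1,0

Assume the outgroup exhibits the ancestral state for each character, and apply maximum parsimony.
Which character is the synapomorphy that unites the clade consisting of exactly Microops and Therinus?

C6

Character polarity is set by the outgroup: the derived state is whichever differs from the outgroup's state, so for C3, C4 the derived state is '0', and for the remaining characters it is '1'.
C1 (derived state '1') is shared by Telops and Xiphyx — a synapomorphy uniting that clade.
C2 (derived state '1') is unique to Therellus (autapomorphy; uninformative for grouping).
All ingroup taxa share the derived state '0' for C3; it defines the ingroup but does not resolve relationships within it.
C4 (derived state '0') is unique to Telops (autapomorphy; uninformative for grouping).
Only Telops, Therellus, and Xiphyx show the derived state '1' for C5, supporting them as a clade.
Only Microops and Therinus show the derived state '1' for C6, supporting them as a clade.
Most parsimonious ingroup topology: (((Telops,Xiphyx),Therellus),(Microops,Therinus)).
The clade {Microops, Therinus} is supported by C6: its derived state '1' occurs in exactly those taxa and in no other taxon (including the outgroup).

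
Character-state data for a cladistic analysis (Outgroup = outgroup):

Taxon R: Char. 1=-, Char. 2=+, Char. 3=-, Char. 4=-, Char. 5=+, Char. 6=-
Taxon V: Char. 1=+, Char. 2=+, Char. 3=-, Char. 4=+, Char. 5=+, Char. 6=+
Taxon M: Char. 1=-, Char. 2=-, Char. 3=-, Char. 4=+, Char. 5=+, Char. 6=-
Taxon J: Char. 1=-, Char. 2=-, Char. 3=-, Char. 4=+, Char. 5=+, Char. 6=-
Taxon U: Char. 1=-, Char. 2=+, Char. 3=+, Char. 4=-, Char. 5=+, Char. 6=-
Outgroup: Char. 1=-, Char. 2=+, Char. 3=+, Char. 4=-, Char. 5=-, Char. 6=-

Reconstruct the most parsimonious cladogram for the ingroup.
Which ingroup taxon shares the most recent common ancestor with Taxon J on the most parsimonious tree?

Character polarity is set by the outgroup: the derived state is whichever differs from the outgroup's state, so for Char. 2, Char. 3 the derived state is '-', and for the remaining characters it is '+'.
Char. 1 (derived state '+') is unique to Taxon V (autapomorphy; uninformative for grouping).
Char. 2: derived state '-' in Taxon J and Taxon M only — synapomorphy for {Taxon J, Taxon M}.
Char. 3 (derived state '-') is shared by Taxon J, Taxon M, Taxon R, and Taxon V — a synapomorphy uniting that clade.
Char. 4 (derived state '+') is shared by Taxon J, Taxon M, and Taxon V — a synapomorphy uniting that clade.
All ingroup taxa share the derived state '+' for Char. 5; it defines the ingroup but does not resolve relationships within it.
Char. 6: derived state '+' in Taxon V only — an autapomorphy, so it tells us nothing about relationships among taxa.
Most parsimonious ingroup topology: (Taxon U,(((Taxon J,Taxon M),Taxon V),Taxon R)).
Taxon J and Taxon M form a cherry on this tree, so they are sister taxa.

Taxon M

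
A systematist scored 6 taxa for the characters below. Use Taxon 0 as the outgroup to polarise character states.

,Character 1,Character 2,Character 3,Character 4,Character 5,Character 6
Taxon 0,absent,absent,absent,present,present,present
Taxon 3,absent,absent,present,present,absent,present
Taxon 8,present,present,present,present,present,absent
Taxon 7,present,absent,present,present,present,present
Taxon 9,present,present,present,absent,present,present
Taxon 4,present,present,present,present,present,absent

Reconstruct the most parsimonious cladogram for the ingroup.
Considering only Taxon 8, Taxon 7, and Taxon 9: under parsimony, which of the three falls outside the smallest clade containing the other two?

Character polarity is set by the outgroup: the derived state is whichever differs from the outgroup's state, so for Character 4, Character 5, Character 6 the derived state is 'absent', and for the remaining characters it is 'present'.
Character 1: derived state 'present' in Taxon 4, Taxon 7, Taxon 8, and Taxon 9 only — synapomorphy for {Taxon 4, Taxon 7, Taxon 8, Taxon 9}.
Character 2 (derived state 'present') is shared by Taxon 4, Taxon 8, and Taxon 9 — a synapomorphy uniting that clade.
Character 3 (derived state 'present') is shared by all ingroup taxa — unites the whole ingroup.
Character 4 (derived state 'absent') is unique to Taxon 9 (autapomorphy; uninformative for grouping).
Character 5 (derived state 'absent') is unique to Taxon 3 (autapomorphy; uninformative for grouping).
Character 6 (derived state 'absent') is shared by Taxon 4 and Taxon 8 — a synapomorphy uniting that clade.
Most parsimonious ingroup topology: (Taxon 3,(((Taxon 8,Taxon 4),Taxon 9),Taxon 7)).
Taxon 8 and Taxon 9 share a more recent common ancestor with each other than either does with Taxon 7, so Taxon 7 is the least closely related of the three.

Taxon 7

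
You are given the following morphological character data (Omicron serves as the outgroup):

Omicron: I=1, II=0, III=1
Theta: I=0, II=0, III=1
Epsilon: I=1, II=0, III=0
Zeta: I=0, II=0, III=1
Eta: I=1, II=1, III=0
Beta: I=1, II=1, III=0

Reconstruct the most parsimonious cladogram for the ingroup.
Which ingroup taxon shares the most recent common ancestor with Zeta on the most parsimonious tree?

Theta

Character polarity is set by the outgroup: the derived state is whichever differs from the outgroup's state, so for I, III the derived state is '0', and for the remaining characters it is '1'.
Only Theta and Zeta show the derived state '0' for I, supporting them as a clade.
II: derived state '1' in Beta and Eta only — synapomorphy for {Beta, Eta}.
III: derived state '0' in Beta, Epsilon, and Eta only — synapomorphy for {Beta, Epsilon, Eta}.
Most parsimonious ingroup topology: ((Theta,Zeta),(Epsilon,(Eta,Beta))).
Zeta and Theta form a cherry on this tree, so they are sister taxa.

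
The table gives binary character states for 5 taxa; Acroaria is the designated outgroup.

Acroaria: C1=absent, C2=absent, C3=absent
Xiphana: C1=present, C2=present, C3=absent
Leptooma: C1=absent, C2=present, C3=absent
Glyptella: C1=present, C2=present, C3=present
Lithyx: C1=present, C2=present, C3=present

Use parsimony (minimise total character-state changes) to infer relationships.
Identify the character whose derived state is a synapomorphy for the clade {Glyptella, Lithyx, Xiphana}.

C1

The outgroup has state 'absent' for every character, so 'present' is the derived state throughout.
C1 (derived state 'present') is shared by Glyptella, Lithyx, and Xiphana — a synapomorphy uniting that clade.
C2 (derived state 'present') is shared by all ingroup taxa — unites the whole ingroup.
C3 (derived state 'present') is shared by Glyptella and Lithyx — a synapomorphy uniting that clade.
Most parsimonious ingroup topology: ((Xiphana,(Glyptella,Lithyx)),Leptooma).
The clade {Glyptella, Lithyx, Xiphana} is supported by C1: its derived state 'present' occurs in exactly those taxa and in no other taxon (including the outgroup).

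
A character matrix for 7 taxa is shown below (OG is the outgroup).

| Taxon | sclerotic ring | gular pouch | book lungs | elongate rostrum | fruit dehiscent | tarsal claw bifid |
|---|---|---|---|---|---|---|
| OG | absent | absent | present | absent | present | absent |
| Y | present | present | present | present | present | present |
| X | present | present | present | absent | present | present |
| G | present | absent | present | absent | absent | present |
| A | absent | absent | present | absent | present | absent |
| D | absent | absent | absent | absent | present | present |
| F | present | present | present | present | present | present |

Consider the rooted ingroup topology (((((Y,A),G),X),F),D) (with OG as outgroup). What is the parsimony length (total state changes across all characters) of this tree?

Map each character onto (((((Y,A),G),X),F),D) (rooted by OG) and count the minimum state changes it requires (Fitch parsimony):
sclerotic ring: 2; gular pouch: 3; book lungs: 1; elongate rostrum: 2; fruit dehiscent: 1; tarsal claw bifid: 2.
Total tree length = 11.

11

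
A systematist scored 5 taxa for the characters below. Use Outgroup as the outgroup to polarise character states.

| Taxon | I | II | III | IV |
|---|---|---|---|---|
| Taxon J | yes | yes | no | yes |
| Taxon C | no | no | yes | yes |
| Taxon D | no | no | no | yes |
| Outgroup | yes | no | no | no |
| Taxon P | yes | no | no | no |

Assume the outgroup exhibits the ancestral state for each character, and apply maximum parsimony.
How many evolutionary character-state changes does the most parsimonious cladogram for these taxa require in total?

4

Character polarity is set by the outgroup: the derived state is whichever differs from the outgroup's state, so for I the derived state is 'no', and for the remaining characters it is 'yes'.
Only Taxon C and Taxon D show the derived state 'no' for I, supporting them as a clade.
II: derived state 'yes' in Taxon J only — an autapomorphy, so it tells us nothing about relationships among taxa.
III: derived state 'yes' in Taxon C only — an autapomorphy, so it tells us nothing about relationships among taxa.
IV: derived state 'yes' in Taxon C, Taxon D, and Taxon J only — synapomorphy for {Taxon C, Taxon D, Taxon J}.
Most parsimonious ingroup topology: ((Taxon J,(Taxon C,Taxon D)),Taxon P).
Changes per character on this tree: I: 1; II: 1; III: 1; IV: 1.
Total = 4.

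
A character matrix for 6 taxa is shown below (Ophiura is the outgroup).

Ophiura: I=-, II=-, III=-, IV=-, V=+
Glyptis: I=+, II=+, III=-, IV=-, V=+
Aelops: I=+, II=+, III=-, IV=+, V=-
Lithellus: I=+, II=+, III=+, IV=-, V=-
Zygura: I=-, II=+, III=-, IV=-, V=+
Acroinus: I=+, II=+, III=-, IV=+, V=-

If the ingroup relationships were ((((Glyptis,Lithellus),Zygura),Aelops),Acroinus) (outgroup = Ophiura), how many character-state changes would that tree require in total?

Map each character onto ((((Glyptis,Lithellus),Zygura),Aelops),Acroinus) (rooted by Ophiura) and count the minimum state changes it requires (Fitch parsimony):
I: 2; II: 1; III: 1; IV: 2; V: 3.
Total tree length = 9.

9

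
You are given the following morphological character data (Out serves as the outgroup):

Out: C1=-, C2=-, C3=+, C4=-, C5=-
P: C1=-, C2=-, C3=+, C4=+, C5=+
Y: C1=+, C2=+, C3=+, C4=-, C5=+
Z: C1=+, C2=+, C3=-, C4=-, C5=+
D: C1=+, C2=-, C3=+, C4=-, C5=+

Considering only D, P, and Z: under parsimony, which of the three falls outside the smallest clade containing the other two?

Character polarity is set by the outgroup: the derived state is whichever differs from the outgroup's state, so for C3 the derived state is '-', and for the remaining characters it is '+'.
C1 (derived state '+') is shared by D, Y, and Z — a synapomorphy uniting that clade.
C2: derived state '+' in Y and Z only — synapomorphy for {Y, Z}.
C3: derived state '-' in Z only — an autapomorphy, so it tells us nothing about relationships among taxa.
C4: derived state '+' in P only — an autapomorphy, so it tells us nothing about relationships among taxa.
All ingroup taxa share the derived state '+' for C5; it defines the ingroup but does not resolve relationships within it.
Most parsimonious ingroup topology: (P,((Y,Z),D)).
D and Z share a more recent common ancestor with each other than either does with P, so P is the least closely related of the three.

P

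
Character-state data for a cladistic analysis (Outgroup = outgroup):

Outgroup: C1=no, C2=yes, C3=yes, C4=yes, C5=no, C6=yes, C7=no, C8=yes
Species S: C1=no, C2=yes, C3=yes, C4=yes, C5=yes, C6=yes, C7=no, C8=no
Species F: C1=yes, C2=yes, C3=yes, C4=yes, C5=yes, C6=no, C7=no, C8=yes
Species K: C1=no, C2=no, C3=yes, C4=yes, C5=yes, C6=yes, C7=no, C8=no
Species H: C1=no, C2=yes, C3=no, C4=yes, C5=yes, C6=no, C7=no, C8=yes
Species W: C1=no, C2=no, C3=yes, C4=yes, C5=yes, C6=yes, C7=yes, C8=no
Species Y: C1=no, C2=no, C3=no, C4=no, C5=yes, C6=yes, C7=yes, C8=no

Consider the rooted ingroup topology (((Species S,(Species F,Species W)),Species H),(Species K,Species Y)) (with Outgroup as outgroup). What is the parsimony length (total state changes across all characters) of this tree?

Map each character onto (((Species S,(Species F,Species W)),Species H),(Species K,Species Y)) (rooted by Outgroup) and count the minimum state changes it requires (Fitch parsimony):
C1: 1; C2: 2; C3: 2; C4: 1; C5: 1; C6: 2; C7: 2; C8: 3.
Total tree length = 14.

14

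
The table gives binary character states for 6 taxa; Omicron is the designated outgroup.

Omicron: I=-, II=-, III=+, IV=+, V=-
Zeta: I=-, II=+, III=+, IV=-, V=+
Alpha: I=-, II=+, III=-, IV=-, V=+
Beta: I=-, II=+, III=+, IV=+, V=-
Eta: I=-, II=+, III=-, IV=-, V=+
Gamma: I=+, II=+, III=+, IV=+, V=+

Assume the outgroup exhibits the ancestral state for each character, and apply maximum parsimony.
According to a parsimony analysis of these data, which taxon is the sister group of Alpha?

Character polarity is set by the outgroup: the derived state is whichever differs from the outgroup's state, so for III, IV the derived state is '-', and for the remaining characters it is '+'.
I (derived state '+') is unique to Gamma (autapomorphy; uninformative for grouping).
All ingroup taxa share the derived state '+' for II; it defines the ingroup but does not resolve relationships within it.
Only Alpha and Eta show the derived state '-' for III, supporting them as a clade.
Only Alpha, Eta, and Zeta show the derived state '-' for IV, supporting them as a clade.
Only Alpha, Eta, Gamma, and Zeta show the derived state '+' for V, supporting them as a clade.
Most parsimonious ingroup topology: (((Zeta,(Alpha,Eta)),Gamma),Beta).
Alpha and Eta form a cherry on this tree, so they are sister taxa.

Eta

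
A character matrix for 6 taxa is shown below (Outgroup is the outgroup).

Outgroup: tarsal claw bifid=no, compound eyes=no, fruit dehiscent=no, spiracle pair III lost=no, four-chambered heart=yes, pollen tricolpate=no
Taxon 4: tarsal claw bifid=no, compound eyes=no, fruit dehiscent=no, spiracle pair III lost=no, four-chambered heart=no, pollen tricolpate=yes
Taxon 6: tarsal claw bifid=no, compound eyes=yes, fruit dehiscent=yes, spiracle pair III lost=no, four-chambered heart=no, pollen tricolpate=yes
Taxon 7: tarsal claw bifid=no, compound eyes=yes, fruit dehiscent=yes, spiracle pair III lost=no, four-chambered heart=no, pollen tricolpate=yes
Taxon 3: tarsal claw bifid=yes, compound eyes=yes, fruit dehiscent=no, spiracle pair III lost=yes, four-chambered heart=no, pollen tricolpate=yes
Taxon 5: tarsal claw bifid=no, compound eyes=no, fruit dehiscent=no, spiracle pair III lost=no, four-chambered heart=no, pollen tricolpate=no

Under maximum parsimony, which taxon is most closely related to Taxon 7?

Character polarity is set by the outgroup: the derived state is whichever differs from the outgroup's state, so for four-chambered heart the derived state is 'no', and for the remaining characters it is 'yes'.
tarsal claw bifid: derived state 'yes' in Taxon 3 only — an autapomorphy, so it tells us nothing about relationships among taxa.
compound eyes (derived state 'yes') is shared by Taxon 3, Taxon 6, and Taxon 7 — a synapomorphy uniting that clade.
fruit dehiscent: derived state 'yes' in Taxon 6 and Taxon 7 only — synapomorphy for {Taxon 6, Taxon 7}.
spiracle pair III lost: derived state 'yes' in Taxon 3 only — an autapomorphy, so it tells us nothing about relationships among taxa.
All ingroup taxa share the derived state 'no' for four-chambered heart; it defines the ingroup but does not resolve relationships within it.
pollen tricolpate: derived state 'yes' in Taxon 3, Taxon 4, Taxon 6, and Taxon 7 only — synapomorphy for {Taxon 3, Taxon 4, Taxon 6, Taxon 7}.
Most parsimonious ingroup topology: ((Taxon 4,((Taxon 6,Taxon 7),Taxon 3)),Taxon 5).
Taxon 7 and Taxon 6 form a cherry on this tree, so they are sister taxa.

Taxon 6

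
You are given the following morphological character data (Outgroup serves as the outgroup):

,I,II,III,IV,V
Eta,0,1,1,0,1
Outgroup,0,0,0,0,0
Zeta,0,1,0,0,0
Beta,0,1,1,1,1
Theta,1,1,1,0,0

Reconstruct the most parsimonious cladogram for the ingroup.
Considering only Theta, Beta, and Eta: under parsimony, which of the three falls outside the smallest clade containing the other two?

Theta

The outgroup has state '0' for every character, so '1' is the derived state throughout.
I: derived state '1' in Theta only — an autapomorphy, so it tells us nothing about relationships among taxa.
II (derived state '1') is shared by all ingroup taxa — unites the whole ingroup.
Only Beta, Eta, and Theta show the derived state '1' for III, supporting them as a clade.
IV: derived state '1' in Beta only — an autapomorphy, so it tells us nothing about relationships among taxa.
V: derived state '1' in Beta and Eta only — synapomorphy for {Beta, Eta}.
Most parsimonious ingroup topology: (((Eta,Beta),Theta),Zeta).
Beta and Eta share a more recent common ancestor with each other than either does with Theta, so Theta is the least closely related of the three.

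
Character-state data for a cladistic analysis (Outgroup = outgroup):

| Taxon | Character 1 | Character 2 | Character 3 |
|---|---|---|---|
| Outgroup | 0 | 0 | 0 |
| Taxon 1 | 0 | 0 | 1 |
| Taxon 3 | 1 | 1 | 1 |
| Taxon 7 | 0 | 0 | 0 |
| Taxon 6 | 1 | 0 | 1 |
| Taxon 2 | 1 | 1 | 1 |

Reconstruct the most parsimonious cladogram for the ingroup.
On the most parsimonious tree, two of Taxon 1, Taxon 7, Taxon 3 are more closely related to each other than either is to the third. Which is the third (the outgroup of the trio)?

The outgroup has state '0' for every character, so '1' is the derived state throughout.
Only Taxon 2, Taxon 3, and Taxon 6 show the derived state '1' for Character 1, supporting them as a clade.
Character 2: derived state '1' in Taxon 2 and Taxon 3 only — synapomorphy for {Taxon 2, Taxon 3}.
Character 3 (derived state '1') is shared by Taxon 1, Taxon 2, Taxon 3, and Taxon 6 — a synapomorphy uniting that clade.
Most parsimonious ingroup topology: ((Taxon 1,((Taxon 3,Taxon 2),Taxon 6)),Taxon 7).
Taxon 1 and Taxon 3 share a more recent common ancestor with each other than either does with Taxon 7, so Taxon 7 is the least closely related of the three.

Taxon 7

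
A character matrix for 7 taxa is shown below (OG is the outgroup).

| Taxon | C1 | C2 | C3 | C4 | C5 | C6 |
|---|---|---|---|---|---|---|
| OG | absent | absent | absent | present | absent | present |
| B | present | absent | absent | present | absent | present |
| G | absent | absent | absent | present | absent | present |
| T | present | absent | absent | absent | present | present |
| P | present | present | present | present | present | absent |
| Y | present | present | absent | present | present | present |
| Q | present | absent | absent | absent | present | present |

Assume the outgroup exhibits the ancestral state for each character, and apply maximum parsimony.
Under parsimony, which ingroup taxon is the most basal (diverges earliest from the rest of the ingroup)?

Character polarity is set by the outgroup: the derived state is whichever differs from the outgroup's state, so for C4, C6 the derived state is 'absent', and for the remaining characters it is 'present'.
C1: derived state 'present' in B, P, Q, T, and Y only — synapomorphy for {B, P, Q, T, Y}.
C2: derived state 'present' in P and Y only — synapomorphy for {P, Y}.
C3: derived state 'present' in P only — an autapomorphy, so it tells us nothing about relationships among taxa.
C4: derived state 'absent' in Q and T only — synapomorphy for {Q, T}.
Only P, Q, T, and Y show the derived state 'present' for C5, supporting them as a clade.
C6: derived state 'absent' in P only — an autapomorphy, so it tells us nothing about relationships among taxa.
Most parsimonious ingroup topology: ((B,((T,Q),(P,Y))),G).
G is sister to the clade containing all other ingroup taxa, so it is the earliest-diverging (most basal) ingroup lineage.

G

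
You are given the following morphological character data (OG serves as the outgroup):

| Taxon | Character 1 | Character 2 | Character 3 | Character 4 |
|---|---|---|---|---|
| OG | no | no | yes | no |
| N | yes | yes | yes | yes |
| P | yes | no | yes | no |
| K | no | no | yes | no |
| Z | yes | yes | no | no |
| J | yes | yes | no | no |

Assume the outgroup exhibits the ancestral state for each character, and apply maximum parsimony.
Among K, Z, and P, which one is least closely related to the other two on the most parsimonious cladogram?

Character polarity is set by the outgroup: the derived state is whichever differs from the outgroup's state, so for Character 3 the derived state is 'no', and for the remaining characters it is 'yes'.
Only J, N, P, and Z show the derived state 'yes' for Character 1, supporting them as a clade.
Only J, N, and Z show the derived state 'yes' for Character 2, supporting them as a clade.
Character 3 (derived state 'no') is shared by J and Z — a synapomorphy uniting that clade.
Character 4: derived state 'yes' in N only — an autapomorphy, so it tells us nothing about relationships among taxa.
Most parsimonious ingroup topology: (((N,(Z,J)),P),K).
Z and P share a more recent common ancestor with each other than either does with K, so K is the least closely related of the three.

K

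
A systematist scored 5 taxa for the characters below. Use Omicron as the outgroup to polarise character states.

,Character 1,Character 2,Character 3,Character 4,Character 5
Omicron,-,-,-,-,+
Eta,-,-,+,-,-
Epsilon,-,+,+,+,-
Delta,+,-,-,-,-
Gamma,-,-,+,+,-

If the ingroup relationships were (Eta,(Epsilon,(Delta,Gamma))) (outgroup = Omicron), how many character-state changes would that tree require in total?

Map each character onto (Eta,(Epsilon,(Delta,Gamma))) (rooted by Omicron) and count the minimum state changes it requires (Fitch parsimony):
Character 1: 1; Character 2: 1; Character 3: 2; Character 4: 2; Character 5: 1.
Total tree length = 7.

7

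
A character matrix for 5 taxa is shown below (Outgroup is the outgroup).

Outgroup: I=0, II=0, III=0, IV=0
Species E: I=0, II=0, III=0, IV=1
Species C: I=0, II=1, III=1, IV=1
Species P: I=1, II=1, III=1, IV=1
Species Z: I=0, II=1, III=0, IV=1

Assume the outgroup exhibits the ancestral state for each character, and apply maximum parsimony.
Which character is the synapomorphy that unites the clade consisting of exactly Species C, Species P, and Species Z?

The outgroup has state '0' for every character, so '1' is the derived state throughout.
I: derived state '1' in Species P only — an autapomorphy, so it tells us nothing about relationships among taxa.
II (derived state '1') is shared by Species C, Species P, and Species Z — a synapomorphy uniting that clade.
III (derived state '1') is shared by Species C and Species P — a synapomorphy uniting that clade.
IV (derived state '1') is shared by all ingroup taxa — unites the whole ingroup.
Most parsimonious ingroup topology: (Species E,((Species C,Species P),Species Z)).
The clade {Species C, Species P, Species Z} is supported by II: its derived state '1' occurs in exactly those taxa and in no other taxon (including the outgroup).

II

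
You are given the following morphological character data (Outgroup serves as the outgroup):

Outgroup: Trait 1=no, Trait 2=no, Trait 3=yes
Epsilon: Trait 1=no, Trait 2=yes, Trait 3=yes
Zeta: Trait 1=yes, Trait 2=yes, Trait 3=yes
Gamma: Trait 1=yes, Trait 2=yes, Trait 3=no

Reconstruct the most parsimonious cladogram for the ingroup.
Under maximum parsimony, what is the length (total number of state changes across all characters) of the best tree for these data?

Character polarity is set by the outgroup: the derived state is whichever differs from the outgroup's state, so for Trait 3 the derived state is 'no', and for the remaining characters it is 'yes'.
Trait 1 (derived state 'yes') is shared by Gamma and Zeta — a synapomorphy uniting that clade.
All ingroup taxa share the derived state 'yes' for Trait 2; it defines the ingroup but does not resolve relationships within it.
Trait 3: derived state 'no' in Gamma only — an autapomorphy, so it tells us nothing about relationships among taxa.
Most parsimonious ingroup topology: (Epsilon,(Zeta,Gamma)).
Changes per character on this tree: Trait 1: 1; Trait 2: 1; Trait 3: 1.
Total = 3.

3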